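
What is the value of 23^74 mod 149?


p = 149 is prime and the exponent is (p-1)/2 = 74, so by Euler's criterion 23^74 = (23/149) = +1 or -1 mod 149.
Compute by square-and-multiply:
  74 = 64 + 8 + 2 (binary 1001010)
  Repeated squaring mod 149: 23^1 = 23, 23^2 = 82, 23^4 = 19, 23^8 = 63, 23^16 = 95, 23^32 = 85, 23^64 = 73
  23^74 = 23^64 * 23^8 * 23^2 = 73 * 63 * 82 mod 149
    73 * 63 = 4599 = 129 mod 149
    129 * 82 = 10578 = 148 mod 149
  23^74 = 148 mod 149
Result 148 = p - 1 = -1 mod 149: 23 is a quadratic non-residue mod 149. As a residue in [0, p-1] the value is 148.
23^74 mod 149 = 148

148


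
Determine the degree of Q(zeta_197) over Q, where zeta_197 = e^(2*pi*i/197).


The degree equals Euler's totient phi(197).
197 = 197
phi(197) = 196

196


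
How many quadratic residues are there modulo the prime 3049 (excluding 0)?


For prime p, the number of non-zero quadratic residues is (p-1)/2.
= (3049-1)/2
= 1524

1524


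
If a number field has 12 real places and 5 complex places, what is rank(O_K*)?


By Dirichlet's unit theorem:
rank = r1 + r2 - 1
= 12 + 5 - 1
= 16

16


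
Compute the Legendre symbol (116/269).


p = 269 is prime, so compute (116/269) with the reciprocity algorithm (Jacobi-symbol steps: pull out 2s via (2/n), flip via reciprocity, reduce):
  pull out 2: (2/269) = -1  (since 269 mod 8 = 5)
  pull out 2: (2/269) = -1  (since 269 mod 8 = 5)
  reciprocity: (29/269) -> +(269/29)
  reduce: (8/29)
  pull out 2: (2/29) = -1  (since 29 mod 8 = 5)
  pull out 2: (2/29) = -1  (since 29 mod 8 = 5)
  pull out 2: (2/29) = -1  (since 29 mod 8 = 5)
  (1/29) = 1
Product of signs = -1
(116/269) = -1

-1


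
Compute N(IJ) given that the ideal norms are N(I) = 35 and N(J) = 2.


N(IJ) = N(I) * N(J)
= 35 * 2
= 70

70


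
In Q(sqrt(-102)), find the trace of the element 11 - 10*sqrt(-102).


Tr(a + b*sqrt(d)) = (a + b*sqrt(d)) + (a - b*sqrt(d)) = 2a
= 2 * (11)
= 22

22


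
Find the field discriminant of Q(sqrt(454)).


For K = Q(sqrt(d)) with d squarefree: disc(K) = d if d = 1 mod 4, and disc(K) = 4d if d = 2 or 3 mod 4.
Here d = 454, and d mod 4 = 2.
d = 2 mod 4, not 1 (O_K = Z[sqrt(d)]), so disc(K) = 4d = 4 * (454) = 1816

1816


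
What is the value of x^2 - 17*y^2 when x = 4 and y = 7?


x^2 - d*y^2
= 4^2 - 17*7^2
= 16 - 833
= -817

-817


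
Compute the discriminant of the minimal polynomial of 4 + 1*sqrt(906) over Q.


The element 4 + 1*sqrt(906) has minimal polynomial:
x^2 - 8*x - 890
Discriminant = (-8)^2 - 4*(-890)
= 64 + 3560
= 3624

3624


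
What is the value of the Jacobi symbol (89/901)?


Compute (89/901) via quadratic reciprocity:
  reciprocity: (89/901) -> +(901/89)
  reduce: (11/89)
  reciprocity: (11/89) -> +(89/11)
  reduce: (1/11)
  (1/11) = 1
Product of signs = 1

1


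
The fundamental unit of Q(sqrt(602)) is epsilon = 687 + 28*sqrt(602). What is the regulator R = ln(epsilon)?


epsilon = 687 + 28*sqrt(602)
= 1373.9993
R = ln(1373.9993)
= 7.2255

7.2255


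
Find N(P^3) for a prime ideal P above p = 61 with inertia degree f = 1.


N(P^a) = p^(a*f)
= 61^(3*1)
= 61^3
= 226981

226981


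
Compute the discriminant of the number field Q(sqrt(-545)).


For K = Q(sqrt(d)) with d squarefree: disc(K) = d if d = 1 mod 4, and disc(K) = 4d if d = 2 or 3 mod 4.
Here d = -545, and d mod 4 = 3.
d = 3 mod 4, not 1 (O_K = Z[sqrt(d)]), so disc(K) = 4d = 4 * (-545) = -2180

-2180


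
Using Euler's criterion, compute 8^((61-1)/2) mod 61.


p = 61 is prime and the exponent is (p-1)/2 = 30, so by Euler's criterion 8^30 = (8/61) = +1 or -1 mod 61.
Compute by square-and-multiply:
  30 = 16 + 8 + 4 + 2 (binary 11110)
  Repeated squaring mod 61: 8^1 = 8, 8^2 = 3, 8^4 = 9, 8^8 = 20, 8^16 = 34
  8^30 = 8^16 * 8^8 * 8^4 * 8^2 = 34 * 20 * 9 * 3 mod 61
    34 * 20 = 680 = 9 mod 61
    9 * 9 = 81 = 20 mod 61
    20 * 3 = 60 = 60 mod 61
  8^30 = 60 mod 61
Result 60 = p - 1 = -1 mod 61: 8 is a quadratic non-residue mod 61. As a residue in [0, p-1] the value is 60.
8^30 mod 61 = 60

60


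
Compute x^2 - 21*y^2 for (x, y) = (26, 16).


x^2 - d*y^2
= 26^2 - 21*16^2
= 676 - 5376
= -4700

-4700


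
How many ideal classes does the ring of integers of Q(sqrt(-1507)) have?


K = Q(sqrt(-1507)). d mod 4 = 1, so D = disc(K) = d = -1507
h(K) equals the number of primitive reduced positive-definite forms (a, b, c) = a*x^2 + b*x*y + c*y^2 with b^2 - 4ac = D,
where reduced means |b| <= a <= c, with b >= 0 whenever |b| = a or a = c, and primitive means gcd(a, b, c) = 1.
Reduced forces 3a^2 <= |D| = 1507, so 1 <= a <= 22; b must have the parity of D, and c = (b^2 - D)/(4a) must be an integer >= a.
Enumerate a = 1..22, b in [-a, a]:
  a=1: (1, 1, 377)  [1]
  a=2..10: none
  a=11: (11, 11, 37)  [1]
  a=12: none
  a=13: (13, -1, 29), (13, 1, 29)  [2]
  a=14..22: none
Total reduced forms: 1 + 1 + 2 = 4
h = 4

4


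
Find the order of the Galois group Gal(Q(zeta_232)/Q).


|Gal(Q(zeta_232)/Q)| = phi(232)
= 112

112


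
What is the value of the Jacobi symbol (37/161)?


Compute (37/161) via quadratic reciprocity:
  reciprocity: (37/161) -> +(161/37)
  reduce: (13/37)
  reciprocity: (13/37) -> +(37/13)
  reduce: (11/13)
  reciprocity: (11/13) -> +(13/11)
  reduce: (2/11)
  pull out 2: (2/11) = -1  (since 11 mod 8 = 3)
  (1/11) = 1
Product of signs = -1

-1


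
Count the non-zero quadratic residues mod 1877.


For prime p, the number of non-zero quadratic residues is (p-1)/2.
= (1877-1)/2
= 938

938


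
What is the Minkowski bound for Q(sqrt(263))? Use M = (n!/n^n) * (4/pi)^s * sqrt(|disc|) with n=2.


d = 263, d mod 4 = 3, so disc(K) = 4d = 1052; |disc(K)| = 1052
Real quadratic field, so n = 2, s = r2 = 0, r1 = 2
M = (n!/n^n) * (4/pi)^s * sqrt(|disc(K)|) = (2!/2^2) * (4/pi)^0 * sqrt(1052)
= 0.5 * 1.000000 * 32.434549
= 16.2173

16.2173


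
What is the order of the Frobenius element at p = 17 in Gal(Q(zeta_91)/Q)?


The Frobenius at p in Gal(Q(zeta_n)/Q) = (Z/nZ)* is the class of p, so its order is ord_91(17), the smallest k >= 1 with 17^k = 1 mod 91.
n = 91 = 7 * 13, phi(91) = 72; the order divides phi(n).
Divisors of 72: 1, 2, 3, 4, 6, 8, 9, 12, 18, 24, 36, 72
Repeated squaring mod 91: 17^1 = 17, 17^2 = 16, 17^4 = 74, 17^8 = 16, 17^16 = 74, 17^32 = 16, 17^64 = 74
Test divisors in increasing order:
  k=1: 17^1 = 17 mod 91
  k=2: 17^2 = 16 mod 91
  k=3: 17^3 = 16 * 17 = 90 mod 91
  k=4: 17^4 = 74 mod 91
  k=6: 17^6 = 74 * 16 = 1 mod 91  <- first divisor giving 1
Order = 6

6


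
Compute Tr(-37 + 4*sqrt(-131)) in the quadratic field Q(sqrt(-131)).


Tr(a + b*sqrt(d)) = (a + b*sqrt(d)) + (a - b*sqrt(d)) = 2a
= 2 * (-37)
= -74

-74


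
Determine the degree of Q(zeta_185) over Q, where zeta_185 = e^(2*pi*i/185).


The degree equals Euler's totient phi(185).
185 = 5 * 37
phi(185) = 144

144


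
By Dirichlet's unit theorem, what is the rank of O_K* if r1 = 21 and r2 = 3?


By Dirichlet's unit theorem:
rank = r1 + r2 - 1
= 21 + 3 - 1
= 23

23


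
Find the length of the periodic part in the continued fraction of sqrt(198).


Run the CF algorithm for sqrt(198).
a_0 = floor(sqrt(198)) = 14; set m_0=0, q_0=1.
Recurrence: m' = q*a - m,  q' = (d - m'^2)/q,  a' = floor((a_0 + m')/q').
  step 1: m=14, q=2, a=14
  step 2: m=14, q=1, a=28
a_2 = 2*a_0 = 28, so the period closes here.
sqrt(198) = [14; 14, 28]
Period length = 2

2


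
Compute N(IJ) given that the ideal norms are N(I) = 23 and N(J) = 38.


N(IJ) = N(I) * N(J)
= 23 * 38
= 874

874


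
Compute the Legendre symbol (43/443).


p = 443 is prime, so compute (43/443) with the reciprocity algorithm (Jacobi-symbol steps: pull out 2s via (2/n), flip via reciprocity, reduce):
  reciprocity: (43/443) -> -(443/43)
  reduce: (13/43)
  reciprocity: (13/43) -> +(43/13)
  reduce: (4/13)
  pull out 2: (2/13) = -1  (since 13 mod 8 = 5)
  pull out 2: (2/13) = -1  (since 13 mod 8 = 5)
  (1/13) = 1
Product of signs = -1
(43/443) = -1

-1


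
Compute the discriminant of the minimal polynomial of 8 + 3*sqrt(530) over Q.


The element 8 + 3*sqrt(530) has minimal polynomial:
x^2 - 16*x - 4706
Discriminant = (-16)^2 - 4*(-4706)
= 256 + 18824
= 19080

19080


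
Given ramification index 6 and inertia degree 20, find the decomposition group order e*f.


|D_P| = e * f
= 6 * 20
= 120

120


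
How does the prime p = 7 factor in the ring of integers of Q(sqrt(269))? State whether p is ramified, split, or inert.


K = Q(sqrt(269)). Since d mod 4 = 1, disc(K) = 269.
Check p | disc: 269 mod 7 = 3.
p does not divide disc. Compute Legendre symbol (d/p):
3^((7-1)/2) mod 7 = -1
(d/p) = -1, so p is inert: (p) stays prime with e=1, f=2, g=1.
Therefore p is inert.

inert


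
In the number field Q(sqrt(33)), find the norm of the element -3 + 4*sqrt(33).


N(a + b*sqrt(d)) = a^2 - d*b^2
= (-3)^2 - (33)*(4)^2
= 9 - 528
= -519

-519


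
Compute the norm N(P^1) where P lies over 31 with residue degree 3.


N(P^a) = p^(a*f)
= 31^(1*3)
= 31^3
= 29791

29791


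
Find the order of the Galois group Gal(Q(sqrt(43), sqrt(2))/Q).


The 2 square roots of distinct primes are multiplicatively independent over Q,
so [K:Q] = 2^2 and Gal(K/Q) is isomorphic to (Z/2Z)^2.
|Gal| = 2^2 = 4

4


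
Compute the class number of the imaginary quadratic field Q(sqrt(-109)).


K = Q(sqrt(-109)). d mod 4 = 3, so D = disc(K) = 4d = -436
h(K) equals the number of primitive reduced positive-definite forms (a, b, c) = a*x^2 + b*x*y + c*y^2 with b^2 - 4ac = D,
where reduced means |b| <= a <= c, with b >= 0 whenever |b| = a or a = c, and primitive means gcd(a, b, c) = 1.
Reduced forces 3a^2 <= |D| = 436, so 1 <= a <= 12; b must have the parity of D, and c = (b^2 - D)/(4a) must be an integer >= a.
Enumerate a = 1..12, b in [-a, a]:
  a=1: (1, 0, 109)  [1]
  a=2: (2, 2, 55)  [1]
  a=3..4: none
  a=5: (5, -2, 22), (5, 2, 22)  [2]
  a=6..9: none
  a=10: (10, -2, 11), (10, 2, 11)  [2]
  a=11..12: none
Total reduced forms: 1 + 1 + 2 + 2 = 6
h = 6

6


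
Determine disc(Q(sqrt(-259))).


For K = Q(sqrt(d)) with d squarefree: disc(K) = d if d = 1 mod 4, and disc(K) = 4d if d = 2 or 3 mod 4.
Here d = -259, and d mod 4 = 1.
d = 1 mod 4 (O_K = Z[(1+sqrt(d))/2]), so disc(K) = d = -259

-259


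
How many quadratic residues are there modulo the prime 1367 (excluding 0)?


For prime p, the number of non-zero quadratic residues is (p-1)/2.
= (1367-1)/2
= 683

683


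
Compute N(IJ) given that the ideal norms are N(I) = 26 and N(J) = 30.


N(IJ) = N(I) * N(J)
= 26 * 30
= 780

780


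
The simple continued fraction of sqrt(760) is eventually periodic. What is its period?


Run the CF algorithm for sqrt(760).
a_0 = floor(sqrt(760)) = 27; set m_0=0, q_0=1.
Recurrence: m' = q*a - m,  q' = (d - m'^2)/q,  a' = floor((a_0 + m')/q').
  step 1: m=27, q=31, a=1
  step 2: m=4, q=24, a=1
  step 3: m=20, q=15, a=3
  step 4: m=25, q=9, a=5
  step 5: m=20, q=40, a=1
  step 6: m=20, q=9, a=5
  step 7: m=25, q=15, a=3
  step 8: m=20, q=24, a=1
  step 9: m=4, q=31, a=1
  step 10: m=27, q=1, a=54
a_10 = 2*a_0 = 54, so the period closes here.
sqrt(760) = [27; 1, 1, 3, 5, 1, 5, 3, 1, 1, 54]
Period length = 10

10


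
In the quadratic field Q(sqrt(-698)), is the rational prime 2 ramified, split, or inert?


K = Q(sqrt(-698)). Since d mod 4 = 2, disc(K) = -2792.
Check p | disc: -2792 mod 2 = 0.
p divides disc, so p ramifies: (p) = P^2 with e=2, f=1, g=1.
Therefore p is ramified.

ramified


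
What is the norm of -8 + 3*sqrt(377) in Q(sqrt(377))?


N(a + b*sqrt(d)) = a^2 - d*b^2
= (-8)^2 - (377)*(3)^2
= 64 - 3393
= -3329

-3329


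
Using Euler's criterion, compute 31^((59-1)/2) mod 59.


p = 59 is prime and the exponent is (p-1)/2 = 29, so by Euler's criterion 31^29 = (31/59) = +1 or -1 mod 59.
Compute by square-and-multiply:
  29 = 16 + 8 + 4 + 1 (binary 11101)
  Repeated squaring mod 59: 31^1 = 31, 31^2 = 17, 31^4 = 53, 31^8 = 36, 31^16 = 57
  31^29 = 31^16 * 31^8 * 31^4 * 31^1 = 57 * 36 * 53 * 31 mod 59
    57 * 36 = 2052 = 46 mod 59
    46 * 53 = 2438 = 19 mod 59
    19 * 31 = 589 = 58 mod 59
  31^29 = 58 mod 59
Result 58 = p - 1 = -1 mod 59: 31 is a quadratic non-residue mod 59. As a residue in [0, p-1] the value is 58.
31^29 mod 59 = 58

58


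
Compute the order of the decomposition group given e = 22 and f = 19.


|D_P| = e * f
= 22 * 19
= 418

418


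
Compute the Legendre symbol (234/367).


p = 367 is prime, so compute (234/367) with the reciprocity algorithm (Jacobi-symbol steps: pull out 2s via (2/n), flip via reciprocity, reduce):
  pull out 2: (2/367) = +1  (since 367 mod 8 = 7)
  reciprocity: (117/367) -> +(367/117)
  reduce: (16/117)
  pull out 2: (2/117) = -1  (since 117 mod 8 = 5)
  pull out 2: (2/117) = -1  (since 117 mod 8 = 5)
  pull out 2: (2/117) = -1  (since 117 mod 8 = 5)
  pull out 2: (2/117) = -1  (since 117 mod 8 = 5)
  (1/117) = 1
Product of signs = 1
(234/367) = 1

1


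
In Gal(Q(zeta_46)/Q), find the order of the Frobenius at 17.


The Frobenius at p in Gal(Q(zeta_n)/Q) = (Z/nZ)* is the class of p, so its order is ord_46(17), the smallest k >= 1 with 17^k = 1 mod 46.
n = 46 = 2 * 23, phi(46) = 22; the order divides phi(n).
Divisors of 22: 1, 2, 11, 22
Repeated squaring mod 46: 17^1 = 17, 17^2 = 13, 17^4 = 31, 17^8 = 41, 17^16 = 25
Test divisors in increasing order:
  k=1: 17^1 = 17 mod 46
  k=2: 17^2 = 13 mod 46
  k=11: 17^11 = 41 * 13 * 17 = 45 mod 46
  k=22: 17^22 = 25 * 31 * 13 = 1 mod 46  <- first divisor giving 1
Order = 22

22


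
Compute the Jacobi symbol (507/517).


Compute (507/517) via quadratic reciprocity:
  reciprocity: (507/517) -> +(517/507)
  reduce: (10/507)
  pull out 2: (2/507) = -1  (since 507 mod 8 = 3)
  reciprocity: (5/507) -> +(507/5)
  reduce: (2/5)
  pull out 2: (2/5) = -1  (since 5 mod 8 = 5)
  (1/5) = 1
Product of signs = 1

1


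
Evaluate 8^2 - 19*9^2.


x^2 - d*y^2
= 8^2 - 19*9^2
= 64 - 1539
= -1475

-1475


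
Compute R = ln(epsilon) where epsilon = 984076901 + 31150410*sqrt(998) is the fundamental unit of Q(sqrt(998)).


epsilon = 984076901 + 31150410*sqrt(998)
= 1.9682e+09
R = ln(1.9682e+09)
= 21.4004

21.4004


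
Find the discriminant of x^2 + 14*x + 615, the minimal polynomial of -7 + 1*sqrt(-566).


The element -7 + 1*sqrt(-566) has minimal polynomial:
x^2 + 14*x + 615
Discriminant = (14)^2 - 4*(615)
= 196 - 2460
= -2264

-2264


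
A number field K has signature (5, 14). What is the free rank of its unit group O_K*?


By Dirichlet's unit theorem:
rank = r1 + r2 - 1
= 5 + 14 - 1
= 18

18


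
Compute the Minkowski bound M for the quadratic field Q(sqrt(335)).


d = 335, d mod 4 = 3, so disc(K) = 4d = 1340; |disc(K)| = 1340
Real quadratic field, so n = 2, s = r2 = 0, r1 = 2
M = (n!/n^n) * (4/pi)^s * sqrt(|disc(K)|) = (2!/2^2) * (4/pi)^0 * sqrt(1340)
= 0.5 * 1.000000 * 36.606010
= 18.3030

18.3030


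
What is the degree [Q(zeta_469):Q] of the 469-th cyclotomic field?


The degree equals Euler's totient phi(469).
469 = 7 * 67
phi(469) = 396

396


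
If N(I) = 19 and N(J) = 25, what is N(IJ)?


N(IJ) = N(I) * N(J)
= 19 * 25
= 475

475


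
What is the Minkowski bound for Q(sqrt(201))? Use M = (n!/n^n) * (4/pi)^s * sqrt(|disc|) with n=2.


d = 201, d mod 4 = 1, so disc(K) = d = 201; |disc(K)| = 201
Real quadratic field, so n = 2, s = r2 = 0, r1 = 2
M = (n!/n^n) * (4/pi)^s * sqrt(|disc(K)|) = (2!/2^2) * (4/pi)^0 * sqrt(201)
= 0.5 * 1.000000 * 14.177447
= 7.0887

7.0887


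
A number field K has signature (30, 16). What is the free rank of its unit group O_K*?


By Dirichlet's unit theorem:
rank = r1 + r2 - 1
= 30 + 16 - 1
= 45

45


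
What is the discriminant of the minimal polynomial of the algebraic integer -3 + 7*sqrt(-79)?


The element -3 + 7*sqrt(-79) has minimal polynomial:
x^2 + 6*x + 3880
Discriminant = (6)^2 - 4*(3880)
= 36 - 15520
= -15484

-15484


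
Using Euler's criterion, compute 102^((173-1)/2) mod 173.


p = 173 is prime and the exponent is (p-1)/2 = 86, so by Euler's criterion 102^86 = (102/173) = +1 or -1 mod 173.
Compute by square-and-multiply:
  86 = 64 + 16 + 4 + 2 (binary 1010110)
  Repeated squaring mod 173: 102^1 = 102, 102^2 = 24, 102^4 = 57, 102^8 = 135, 102^16 = 60, 102^32 = 140, 102^64 = 51
  102^86 = 102^64 * 102^16 * 102^4 * 102^2 = 51 * 60 * 57 * 24 mod 173
    51 * 60 = 3060 = 119 mod 173
    119 * 57 = 6783 = 36 mod 173
    36 * 24 = 864 = 172 mod 173
  102^86 = 172 mod 173
Result 172 = p - 1 = -1 mod 173: 102 is a quadratic non-residue mod 173. As a residue in [0, p-1] the value is 172.
102^86 mod 173 = 172

172


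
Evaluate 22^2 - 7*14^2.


x^2 - d*y^2
= 22^2 - 7*14^2
= 484 - 1372
= -888

-888


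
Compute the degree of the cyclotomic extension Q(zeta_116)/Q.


The degree equals Euler's totient phi(116).
116 = 2^2 * 29
phi(116) = 56

56


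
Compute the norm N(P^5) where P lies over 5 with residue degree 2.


N(P^a) = p^(a*f)
= 5^(5*2)
= 5^10
= 9765625

9765625


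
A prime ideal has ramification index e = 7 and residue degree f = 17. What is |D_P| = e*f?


|D_P| = e * f
= 7 * 17
= 119

119


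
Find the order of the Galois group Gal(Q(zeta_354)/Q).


|Gal(Q(zeta_354)/Q)| = phi(354)
= 116

116


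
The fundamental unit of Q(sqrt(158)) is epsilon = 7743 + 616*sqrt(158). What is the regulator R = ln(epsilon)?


epsilon = 7743 + 616*sqrt(158)
= 15485.9999
R = ln(15485.9999)
= 9.6477

9.6477


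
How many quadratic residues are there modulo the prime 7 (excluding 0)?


For prime p, the number of non-zero quadratic residues is (p-1)/2.
= (7-1)/2
= 3

3


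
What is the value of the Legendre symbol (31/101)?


p = 101 is prime, so compute (31/101) with the reciprocity algorithm (Jacobi-symbol steps: pull out 2s via (2/n), flip via reciprocity, reduce):
  reciprocity: (31/101) -> +(101/31)
  reduce: (8/31)
  pull out 2: (2/31) = +1  (since 31 mod 8 = 7)
  pull out 2: (2/31) = +1  (since 31 mod 8 = 7)
  pull out 2: (2/31) = +1  (since 31 mod 8 = 7)
  (1/31) = 1
Product of signs = 1
(31/101) = 1

1


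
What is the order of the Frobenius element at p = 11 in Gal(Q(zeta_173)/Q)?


The Frobenius at p in Gal(Q(zeta_n)/Q) = (Z/nZ)* is the class of p, so its order is ord_173(11), the smallest k >= 1 with 11^k = 1 mod 173.
n = 173 = 173, phi(173) = 172; the order divides phi(n).
Divisors of 172: 1, 2, 4, 43, 86, 172
Repeated squaring mod 173: 11^1 = 11, 11^2 = 121, 11^4 = 109, 11^8 = 117, 11^16 = 22, 11^32 = 138, 11^64 = 14, 11^128 = 23
Test divisors in increasing order:
  k=1: 11^1 = 11 mod 173
  k=2: 11^2 = 121 mod 173
  k=4: 11^4 = 109 mod 173
  k=43: 11^43 = 138 * 117 * 121 * 11 = 93 mod 173
  k=86: 11^86 = 14 * 22 * 109 * 121 = 172 mod 173
  k=172: 11^172 = 23 * 138 * 117 * 109 = 1 mod 173  <- first divisor giving 1
Order = 172

172


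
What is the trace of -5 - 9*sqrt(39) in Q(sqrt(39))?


Tr(a + b*sqrt(d)) = (a + b*sqrt(d)) + (a - b*sqrt(d)) = 2a
= 2 * (-5)
= -10

-10


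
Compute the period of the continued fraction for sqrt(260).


Run the CF algorithm for sqrt(260).
a_0 = floor(sqrt(260)) = 16; set m_0=0, q_0=1.
Recurrence: m' = q*a - m,  q' = (d - m'^2)/q,  a' = floor((a_0 + m')/q').
  step 1: m=16, q=4, a=8
  step 2: m=16, q=1, a=32
a_2 = 2*a_0 = 32, so the period closes here.
sqrt(260) = [16; 8, 32]
Period length = 2

2


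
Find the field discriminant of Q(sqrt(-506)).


For K = Q(sqrt(d)) with d squarefree: disc(K) = d if d = 1 mod 4, and disc(K) = 4d if d = 2 or 3 mod 4.
Here d = -506, and d mod 4 = 2.
d = 2 mod 4, not 1 (O_K = Z[sqrt(d)]), so disc(K) = 4d = 4 * (-506) = -2024

-2024


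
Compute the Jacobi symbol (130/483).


Compute (130/483) via quadratic reciprocity:
  pull out 2: (2/483) = -1  (since 483 mod 8 = 3)
  reciprocity: (65/483) -> +(483/65)
  reduce: (28/65)
  pull out 2: (2/65) = +1  (since 65 mod 8 = 1)
  pull out 2: (2/65) = +1  (since 65 mod 8 = 1)
  reciprocity: (7/65) -> +(65/7)
  reduce: (2/7)
  pull out 2: (2/7) = +1  (since 7 mod 8 = 7)
  (1/7) = 1
Product of signs = -1

-1


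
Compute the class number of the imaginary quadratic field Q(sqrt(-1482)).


K = Q(sqrt(-1482)). d mod 4 = 2, so D = disc(K) = 4d = -5928
h(K) equals the number of primitive reduced positive-definite forms (a, b, c) = a*x^2 + b*x*y + c*y^2 with b^2 - 4ac = D,
where reduced means |b| <= a <= c, with b >= 0 whenever |b| = a or a = c, and primitive means gcd(a, b, c) = 1.
Reduced forces 3a^2 <= |D| = 5928, so 1 <= a <= 44; b must have the parity of D, and c = (b^2 - D)/(4a) must be an integer >= a.
Enumerate a = 1..44, b in [-a, a]:
  a=1: (1, 0, 1482)  [1]
  a=2: (2, 0, 741)  [1]
  a=3: (3, 0, 494)  [1]
  a=4..5: none
  a=6: (6, 0, 247)  [1]
  a=7: (7, -6, 213), (7, 6, 213)  [2]
  a=8..10: none
  a=11: (11, -10, 137), (11, 10, 137)  [2]
  a=12: none
  a=13: (13, 0, 114)  [1]
  a=14: (14, -8, 107), (14, 8, 107)  [2]
  a=15..18: none
  a=19: (19, 0, 78)  [1]
  a=20: none
  a=21: (21, -6, 71), (21, 6, 71)  [2]
  a=22: (22, -12, 69), (22, 12, 69)  [2]
  a=23: (23, -12, 66), (23, 12, 66)  [2]
  a=24..25: none
  a=26: (26, 0, 57)  [1]
  a=27..32: none
  a=33: (33, -12, 46), (33, 12, 46)  [2]
  a=34..37: none
  a=38: (38, 0, 39)  [1]
  a=39..41: none
  a=42: (42, -36, 43), (42, 36, 43)  [2]
  a=43..44: none
Total reduced forms: 1 + 1 + 1 + 1 + 2 + 2 + 1 + 2 + 1 + 2 + 2 + 2 + 1 + 2 + 1 + 2 = 24
h = 24

24


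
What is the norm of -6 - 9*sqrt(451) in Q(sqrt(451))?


N(a + b*sqrt(d)) = a^2 - d*b^2
= (-6)^2 - (451)*(-9)^2
= 36 - 36531
= -36495

-36495


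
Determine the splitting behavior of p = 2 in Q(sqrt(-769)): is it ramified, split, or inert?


K = Q(sqrt(-769)). Since d mod 4 = 3, disc(K) = -3076.
Check p | disc: -3076 mod 2 = 0.
p divides disc, so p ramifies: (p) = P^2 with e=2, f=1, g=1.
Therefore p is ramified.

ramified


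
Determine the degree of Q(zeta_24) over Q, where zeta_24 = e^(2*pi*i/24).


The degree equals Euler's totient phi(24).
24 = 2^3 * 3
phi(24) = 8

8


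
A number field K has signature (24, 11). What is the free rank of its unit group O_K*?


By Dirichlet's unit theorem:
rank = r1 + r2 - 1
= 24 + 11 - 1
= 34

34


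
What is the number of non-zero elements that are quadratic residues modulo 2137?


For prime p, the number of non-zero quadratic residues is (p-1)/2.
= (2137-1)/2
= 1068

1068


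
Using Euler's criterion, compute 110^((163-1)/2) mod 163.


p = 163 is prime and the exponent is (p-1)/2 = 81, so by Euler's criterion 110^81 = (110/163) = +1 or -1 mod 163.
Compute by square-and-multiply:
  81 = 64 + 16 + 1 (binary 1010001)
  Repeated squaring mod 163: 110^1 = 110, 110^2 = 38, 110^4 = 140, 110^8 = 40, 110^16 = 133, 110^32 = 85, 110^64 = 53
  110^81 = 110^64 * 110^16 * 110^1 = 53 * 133 * 110 mod 163
    53 * 133 = 7049 = 40 mod 163
    40 * 110 = 4400 = 162 mod 163
  110^81 = 162 mod 163
Result 162 = p - 1 = -1 mod 163: 110 is a quadratic non-residue mod 163. As a residue in [0, p-1] the value is 162.
110^81 mod 163 = 162

162


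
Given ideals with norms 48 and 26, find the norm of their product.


N(IJ) = N(I) * N(J)
= 48 * 26
= 1248

1248


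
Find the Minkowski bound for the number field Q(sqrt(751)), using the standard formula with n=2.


d = 751, d mod 4 = 3, so disc(K) = 4d = 3004; |disc(K)| = 3004
Real quadratic field, so n = 2, s = r2 = 0, r1 = 2
M = (n!/n^n) * (4/pi)^s * sqrt(|disc(K)|) = (2!/2^2) * (4/pi)^0 * sqrt(3004)
= 0.5 * 1.000000 * 54.808758
= 27.4044

27.4044


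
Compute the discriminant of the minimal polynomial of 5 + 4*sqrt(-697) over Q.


The element 5 + 4*sqrt(-697) has minimal polynomial:
x^2 - 10*x + 11177
Discriminant = (-10)^2 - 4*(11177)
= 100 - 44708
= -44608

-44608


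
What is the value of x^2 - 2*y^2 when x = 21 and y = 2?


x^2 - d*y^2
= 21^2 - 2*2^2
= 441 - 8
= 433

433


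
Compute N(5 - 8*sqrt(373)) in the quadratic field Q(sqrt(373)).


N(a + b*sqrt(d)) = a^2 - d*b^2
= (5)^2 - (373)*(-8)^2
= 25 - 23872
= -23847

-23847


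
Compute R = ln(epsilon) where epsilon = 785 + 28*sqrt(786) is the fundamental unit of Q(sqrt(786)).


epsilon = 785 + 28*sqrt(786)
= 1569.9994
R = ln(1569.9994)
= 7.3588

7.3588


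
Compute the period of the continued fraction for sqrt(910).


Run the CF algorithm for sqrt(910).
a_0 = floor(sqrt(910)) = 30; set m_0=0, q_0=1.
Recurrence: m' = q*a - m,  q' = (d - m'^2)/q,  a' = floor((a_0 + m')/q').
  step 1: m=30, q=10, a=6
  step 2: m=30, q=1, a=60
a_2 = 2*a_0 = 60, so the period closes here.
sqrt(910) = [30; 6, 60]
Period length = 2

2


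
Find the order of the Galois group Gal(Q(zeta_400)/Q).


|Gal(Q(zeta_400)/Q)| = phi(400)
= 160

160


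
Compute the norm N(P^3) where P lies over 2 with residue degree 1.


N(P^a) = p^(a*f)
= 2^(3*1)
= 2^3
= 8

8


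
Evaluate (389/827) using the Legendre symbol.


p = 827 is prime, so compute (389/827) with the reciprocity algorithm (Jacobi-symbol steps: pull out 2s via (2/n), flip via reciprocity, reduce):
  reciprocity: (389/827) -> +(827/389)
  reduce: (49/389)
  reciprocity: (49/389) -> +(389/49)
  reduce: (46/49)
  pull out 2: (2/49) = +1  (since 49 mod 8 = 1)
  reciprocity: (23/49) -> +(49/23)
  reduce: (3/23)
  reciprocity: (3/23) -> -(23/3)
  reduce: (2/3)
  pull out 2: (2/3) = -1  (since 3 mod 8 = 3)
  (1/3) = 1
Product of signs = 1
(389/827) = 1

1


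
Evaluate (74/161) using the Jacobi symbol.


Compute (74/161) via quadratic reciprocity:
  pull out 2: (2/161) = +1  (since 161 mod 8 = 1)
  reciprocity: (37/161) -> +(161/37)
  reduce: (13/37)
  reciprocity: (13/37) -> +(37/13)
  reduce: (11/13)
  reciprocity: (11/13) -> +(13/11)
  reduce: (2/11)
  pull out 2: (2/11) = -1  (since 11 mod 8 = 3)
  (1/11) = 1
Product of signs = -1

-1


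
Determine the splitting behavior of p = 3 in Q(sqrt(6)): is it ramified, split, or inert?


K = Q(sqrt(6)). Since d mod 4 = 2, disc(K) = 24.
Check p | disc: 24 mod 3 = 0.
p divides disc, so p ramifies: (p) = P^2 with e=2, f=1, g=1.
Therefore p is ramified.

ramified


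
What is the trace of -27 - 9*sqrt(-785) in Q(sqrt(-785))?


Tr(a + b*sqrt(d)) = (a + b*sqrt(d)) + (a - b*sqrt(d)) = 2a
= 2 * (-27)
= -54

-54


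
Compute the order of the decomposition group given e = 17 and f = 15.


|D_P| = e * f
= 17 * 15
= 255

255


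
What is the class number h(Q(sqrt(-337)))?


K = Q(sqrt(-337)). d mod 4 = 3, so D = disc(K) = 4d = -1348
h(K) equals the number of primitive reduced positive-definite forms (a, b, c) = a*x^2 + b*x*y + c*y^2 with b^2 - 4ac = D,
where reduced means |b| <= a <= c, with b >= 0 whenever |b| = a or a = c, and primitive means gcd(a, b, c) = 1.
Reduced forces 3a^2 <= |D| = 1348, so 1 <= a <= 21; b must have the parity of D, and c = (b^2 - D)/(4a) must be an integer >= a.
Enumerate a = 1..21, b in [-a, a]:
  a=1: (1, 0, 337)  [1]
  a=2: (2, 2, 169)  [1]
  a=3..10: none
  a=11: (11, -4, 31), (11, 4, 31)  [2]
  a=12: none
  a=13: (13, -2, 26), (13, 2, 26)  [2]
  a=14..18: none
  a=19: (19, -18, 22), (19, 18, 22)  [2]
  a=20..21: none
Total reduced forms: 1 + 1 + 2 + 2 + 2 = 8
h = 8

8


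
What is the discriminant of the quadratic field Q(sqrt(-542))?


For K = Q(sqrt(d)) with d squarefree: disc(K) = d if d = 1 mod 4, and disc(K) = 4d if d = 2 or 3 mod 4.
Here d = -542, and d mod 4 = 2.
d = 2 mod 4, not 1 (O_K = Z[sqrt(d)]), so disc(K) = 4d = 4 * (-542) = -2168

-2168


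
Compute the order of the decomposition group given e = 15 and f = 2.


|D_P| = e * f
= 15 * 2
= 30

30


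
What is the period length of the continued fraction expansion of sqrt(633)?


Run the CF algorithm for sqrt(633).
a_0 = floor(sqrt(633)) = 25; set m_0=0, q_0=1.
Recurrence: m' = q*a - m,  q' = (d - m'^2)/q,  a' = floor((a_0 + m')/q').
  step 1: m=25, q=8, a=6
  step 2: m=23, q=13, a=3
  step 3: m=16, q=29, a=1
  step 4: m=13, q=16, a=2
  step 5: m=19, q=17, a=2
  step 6: m=15, q=24, a=1
  step 7: m=9, q=23, a=1
  step 8: m=14, q=19, a=2
  step 9: m=24, q=3, a=16
  step 10: m=24, q=19, a=2
  step 11: m=14, q=23, a=1
  step 12: m=9, q=24, a=1
  step 13: m=15, q=17, a=2
  step 14: m=19, q=16, a=2
  step 15: m=13, q=29, a=1
  step 16: m=16, q=13, a=3
  step 17: m=23, q=8, a=6
  step 18: m=25, q=1, a=50
a_18 = 2*a_0 = 50, so the period closes here.
sqrt(633) = [25; 6, 3, 1, 2, 2, 1, 1, 2, 16, 2, 1, 1, 2, 2, 1, 3, 6, 50]
Period length = 18

18


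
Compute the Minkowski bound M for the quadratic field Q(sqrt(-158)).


d = -158, d mod 4 = 2, so disc(K) = 4d = -632; |disc(K)| = 632
Imaginary quadratic field, so n = 2, s = r2 = 1, r1 = 0
M = (n!/n^n) * (4/pi)^s * sqrt(|disc(K)|) = (2!/2^2) * (4/pi)^1 * sqrt(632)
= 0.5 * 1.273240 * 25.139610
= 16.0044

16.0044


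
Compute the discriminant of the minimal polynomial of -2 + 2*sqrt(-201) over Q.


The element -2 + 2*sqrt(-201) has minimal polynomial:
x^2 + 4*x + 808
Discriminant = (4)^2 - 4*(808)
= 16 - 3232
= -3216

-3216


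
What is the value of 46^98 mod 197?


p = 197 is prime and the exponent is (p-1)/2 = 98, so by Euler's criterion 46^98 = (46/197) = +1 or -1 mod 197.
Compute by square-and-multiply:
  98 = 64 + 32 + 2 (binary 1100010)
  Repeated squaring mod 197: 46^1 = 46, 46^2 = 146, 46^4 = 40, 46^8 = 24, 46^16 = 182, 46^32 = 28, 46^64 = 193
  46^98 = 46^64 * 46^32 * 46^2 = 193 * 28 * 146 mod 197
    193 * 28 = 5404 = 85 mod 197
    85 * 146 = 12410 = 196 mod 197
  46^98 = 196 mod 197
Result 196 = p - 1 = -1 mod 197: 46 is a quadratic non-residue mod 197. As a residue in [0, p-1] the value is 196.
46^98 mod 197 = 196

196


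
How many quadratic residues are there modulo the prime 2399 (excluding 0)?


For prime p, the number of non-zero quadratic residues is (p-1)/2.
= (2399-1)/2
= 1199

1199


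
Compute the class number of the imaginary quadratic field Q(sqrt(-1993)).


K = Q(sqrt(-1993)). d mod 4 = 3, so D = disc(K) = 4d = -7972
h(K) equals the number of primitive reduced positive-definite forms (a, b, c) = a*x^2 + b*x*y + c*y^2 with b^2 - 4ac = D,
where reduced means |b| <= a <= c, with b >= 0 whenever |b| = a or a = c, and primitive means gcd(a, b, c) = 1.
Reduced forces 3a^2 <= |D| = 7972, so 1 <= a <= 51; b must have the parity of D, and c = (b^2 - D)/(4a) must be an integer >= a.
Enumerate a = 1..51, b in [-a, a]:
  a=1: (1, 0, 1993)  [1]
  a=2: (2, 2, 997)  [1]
  a=3..6: none
  a=7: (7, -6, 286), (7, 6, 286)  [2]
  a=8..10: none
  a=11: (11, -6, 182), (11, 6, 182)  [2]
  a=12: none
  a=13: (13, -6, 154), (13, 6, 154)  [2]
  a=14: (14, -6, 143), (14, 6, 143)  [2]
  a=15..16: none
  a=17: (17, -16, 121), (17, 16, 121)  [2]
  a=18..21: none
  a=22: (22, -6, 91), (22, 6, 91)  [2]
  a=23: (23, -20, 91), (23, 20, 91)  [2]
  a=24..25: none
  a=26: (26, -6, 77), (26, 6, 77)  [2]
  a=27..33: none
  a=34: (34, -18, 61), (34, 18, 61)  [2]
  a=35..40: none
  a=41: (41, -8, 49), (41, 8, 49)  [2]
  a=42..45: none
  a=46: (46, -26, 47), (46, 26, 47)  [2]
  a=47..51: none
Total reduced forms: 1 + 1 + 2 + 2 + 2 + 2 + 2 + 2 + 2 + 2 + 2 + 2 + 2 = 24
h = 24

24


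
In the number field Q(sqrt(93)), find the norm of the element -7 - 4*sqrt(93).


N(a + b*sqrt(d)) = a^2 - d*b^2
= (-7)^2 - (93)*(-4)^2
= 49 - 1488
= -1439

-1439


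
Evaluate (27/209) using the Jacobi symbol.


Compute (27/209) via quadratic reciprocity:
  reciprocity: (27/209) -> +(209/27)
  reduce: (20/27)
  pull out 2: (2/27) = -1  (since 27 mod 8 = 3)
  pull out 2: (2/27) = -1  (since 27 mod 8 = 3)
  reciprocity: (5/27) -> +(27/5)
  reduce: (2/5)
  pull out 2: (2/5) = -1  (since 5 mod 8 = 5)
  (1/5) = 1
Product of signs = -1

-1


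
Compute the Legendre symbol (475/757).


p = 757 is prime, so compute (475/757) with the reciprocity algorithm (Jacobi-symbol steps: pull out 2s via (2/n), flip via reciprocity, reduce):
  reciprocity: (475/757) -> +(757/475)
  reduce: (282/475)
  pull out 2: (2/475) = -1  (since 475 mod 8 = 3)
  reciprocity: (141/475) -> +(475/141)
  reduce: (52/141)
  pull out 2: (2/141) = -1  (since 141 mod 8 = 5)
  pull out 2: (2/141) = -1  (since 141 mod 8 = 5)
  reciprocity: (13/141) -> +(141/13)
  reduce: (11/13)
  reciprocity: (11/13) -> +(13/11)
  reduce: (2/11)
  pull out 2: (2/11) = -1  (since 11 mod 8 = 3)
  (1/11) = 1
Product of signs = 1
(475/757) = 1

1


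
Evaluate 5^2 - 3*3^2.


x^2 - d*y^2
= 5^2 - 3*3^2
= 25 - 27
= -2

-2


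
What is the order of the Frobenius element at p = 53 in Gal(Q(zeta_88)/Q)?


The Frobenius at p in Gal(Q(zeta_n)/Q) = (Z/nZ)* is the class of p, so its order is ord_88(53), the smallest k >= 1 with 53^k = 1 mod 88.
n = 88 = 2^3 * 11, phi(88) = 40; the order divides phi(n).
Divisors of 40: 1, 2, 4, 5, 8, 10, 20, 40
Repeated squaring mod 88: 53^1 = 53, 53^2 = 81, 53^4 = 49, 53^8 = 25, 53^16 = 9, 53^32 = 81
Test divisors in increasing order:
  k=1: 53^1 = 53 mod 88
  k=2: 53^2 = 81 mod 88
  k=4: 53^4 = 49 mod 88
  k=5: 53^5 = 49 * 53 = 45 mod 88
  k=8: 53^8 = 25 mod 88
  k=10: 53^10 = 25 * 81 = 1 mod 88  <- first divisor giving 1
Order = 10

10


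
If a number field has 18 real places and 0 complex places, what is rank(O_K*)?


By Dirichlet's unit theorem:
rank = r1 + r2 - 1
= 18 + 0 - 1
= 17

17


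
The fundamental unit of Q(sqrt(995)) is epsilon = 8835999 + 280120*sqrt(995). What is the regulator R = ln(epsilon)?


epsilon = 8835999 + 280120*sqrt(995)
= 1.7672e+07
R = ln(1.7672e+07)
= 16.6875

16.6875


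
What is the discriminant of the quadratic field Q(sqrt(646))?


For K = Q(sqrt(d)) with d squarefree: disc(K) = d if d = 1 mod 4, and disc(K) = 4d if d = 2 or 3 mod 4.
Here d = 646, and d mod 4 = 2.
d = 2 mod 4, not 1 (O_K = Z[sqrt(d)]), so disc(K) = 4d = 4 * (646) = 2584

2584


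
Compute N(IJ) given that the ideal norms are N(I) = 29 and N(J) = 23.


N(IJ) = N(I) * N(J)
= 29 * 23
= 667

667


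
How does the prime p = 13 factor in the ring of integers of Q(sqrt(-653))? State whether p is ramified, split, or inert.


K = Q(sqrt(-653)). Since d mod 4 = 3, disc(K) = -2612.
Check p | disc: -2612 mod 13 = 1.
p does not divide disc. Compute Legendre symbol (d/p):
10^((13-1)/2) mod 13 = 1
(d/p) = 1, so p splits: (p) = P*P' with e=1, f=1, g=2.
Therefore p is split.

split


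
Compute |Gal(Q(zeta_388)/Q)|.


|Gal(Q(zeta_388)/Q)| = phi(388)
= 192

192


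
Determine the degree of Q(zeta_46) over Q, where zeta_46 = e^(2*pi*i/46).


The degree equals Euler's totient phi(46).
46 = 2 * 23
phi(46) = 22

22


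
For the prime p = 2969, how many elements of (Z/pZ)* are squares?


For prime p, the number of non-zero quadratic residues is (p-1)/2.
= (2969-1)/2
= 1484

1484


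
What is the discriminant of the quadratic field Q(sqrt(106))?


For K = Q(sqrt(d)) with d squarefree: disc(K) = d if d = 1 mod 4, and disc(K) = 4d if d = 2 or 3 mod 4.
Here d = 106, and d mod 4 = 2.
d = 2 mod 4, not 1 (O_K = Z[sqrt(d)]), so disc(K) = 4d = 4 * (106) = 424

424


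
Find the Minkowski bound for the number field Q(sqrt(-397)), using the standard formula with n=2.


d = -397, d mod 4 = 3, so disc(K) = 4d = -1588; |disc(K)| = 1588
Imaginary quadratic field, so n = 2, s = r2 = 1, r1 = 0
M = (n!/n^n) * (4/pi)^s * sqrt(|disc(K)|) = (2!/2^2) * (4/pi)^1 * sqrt(1588)
= 0.5 * 1.273240 * 39.849718
= 25.3691

25.3691


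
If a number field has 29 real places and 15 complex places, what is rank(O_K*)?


By Dirichlet's unit theorem:
rank = r1 + r2 - 1
= 29 + 15 - 1
= 43

43


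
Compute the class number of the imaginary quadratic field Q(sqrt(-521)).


K = Q(sqrt(-521)). d mod 4 = 3, so D = disc(K) = 4d = -2084
h(K) equals the number of primitive reduced positive-definite forms (a, b, c) = a*x^2 + b*x*y + c*y^2 with b^2 - 4ac = D,
where reduced means |b| <= a <= c, with b >= 0 whenever |b| = a or a = c, and primitive means gcd(a, b, c) = 1.
Reduced forces 3a^2 <= |D| = 2084, so 1 <= a <= 26; b must have the parity of D, and c = (b^2 - D)/(4a) must be an integer >= a.
Enumerate a = 1..26, b in [-a, a]:
  a=1: (1, 0, 521)  [1]
  a=2: (2, 2, 261)  [1]
  a=3: (3, -2, 174), (3, 2, 174)  [2]
  a=4: none
  a=5: (5, -4, 105), (5, 4, 105)  [2]
  a=6: (6, -2, 87), (6, 2, 87)  [2]
  a=7: (7, -4, 75), (7, 4, 75)  [2]
  a=8: none
  a=9: (9, -2, 58), (9, 2, 58)  [2]
  a=10: (10, -6, 53), (10, 6, 53)  [2]
  a=11..12: none
  a=13: (13, -10, 42), (13, 10, 42)  [2]
  a=14: (14, -10, 39), (14, 10, 39)  [2]
  a=15: (15, -14, 38), (15, -4, 35), (15, 4, 35), (15, 14, 38)  [4]
  a=16..17: none
  a=18: (18, -2, 29), (18, 2, 29)  [2]
  a=19: (19, -14, 30), (19, 14, 30)  [2]
  a=20: none
  a=21: (21, -10, 26), (21, -4, 25), (21, 4, 25), (21, 10, 26)  [4]
  a=22: none
  a=23: (23, -20, 27), (23, 20, 27)  [2]
  a=24..26: none
Total reduced forms: 1 + 1 + 2 + 2 + 2 + 2 + 2 + 2 + 2 + 2 + 4 + 2 + 2 + 4 + 2 = 32
h = 32

32


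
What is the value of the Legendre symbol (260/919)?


p = 919 is prime, so compute (260/919) with the reciprocity algorithm (Jacobi-symbol steps: pull out 2s via (2/n), flip via reciprocity, reduce):
  pull out 2: (2/919) = +1  (since 919 mod 8 = 7)
  pull out 2: (2/919) = +1  (since 919 mod 8 = 7)
  reciprocity: (65/919) -> +(919/65)
  reduce: (9/65)
  reciprocity: (9/65) -> +(65/9)
  reduce: (2/9)
  pull out 2: (2/9) = +1  (since 9 mod 8 = 1)
  (1/9) = 1
Product of signs = 1
(260/919) = 1

1


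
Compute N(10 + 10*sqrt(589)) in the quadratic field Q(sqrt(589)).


N(a + b*sqrt(d)) = a^2 - d*b^2
= (10)^2 - (589)*(10)^2
= 100 - 58900
= -58800

-58800


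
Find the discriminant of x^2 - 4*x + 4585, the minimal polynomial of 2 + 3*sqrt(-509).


The element 2 + 3*sqrt(-509) has minimal polynomial:
x^2 - 4*x + 4585
Discriminant = (-4)^2 - 4*(4585)
= 16 - 18340
= -18324

-18324


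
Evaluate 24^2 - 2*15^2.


x^2 - d*y^2
= 24^2 - 2*15^2
= 576 - 450
= 126

126


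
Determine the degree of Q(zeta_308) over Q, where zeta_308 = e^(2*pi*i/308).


The degree equals Euler's totient phi(308).
308 = 2^2 * 7 * 11
phi(308) = 120

120


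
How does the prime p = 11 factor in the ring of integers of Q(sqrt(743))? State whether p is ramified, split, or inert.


K = Q(sqrt(743)). Since d mod 4 = 3, disc(K) = 2972.
Check p | disc: 2972 mod 11 = 2.
p does not divide disc. Compute Legendre symbol (d/p):
6^((11-1)/2) mod 11 = -1
(d/p) = -1, so p is inert: (p) stays prime with e=1, f=2, g=1.
Therefore p is inert.

inert


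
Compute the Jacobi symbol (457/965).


Compute (457/965) via quadratic reciprocity:
  reciprocity: (457/965) -> +(965/457)
  reduce: (51/457)
  reciprocity: (51/457) -> +(457/51)
  reduce: (49/51)
  reciprocity: (49/51) -> +(51/49)
  reduce: (2/49)
  pull out 2: (2/49) = +1  (since 49 mod 8 = 1)
  (1/49) = 1
Product of signs = 1

1


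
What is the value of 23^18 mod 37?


p = 37 is prime and the exponent is (p-1)/2 = 18, so by Euler's criterion 23^18 = (23/37) = +1 or -1 mod 37.
Compute by square-and-multiply:
  18 = 16 + 2 (binary 10010)
  Repeated squaring mod 37: 23^1 = 23, 23^2 = 11, 23^4 = 10, 23^8 = 26, 23^16 = 10
  23^18 = 23^16 * 23^2 = 10 * 11 mod 37
    10 * 11 = 110 = 36 mod 37
  23^18 = 36 mod 37
Result 36 = p - 1 = -1 mod 37: 23 is a quadratic non-residue mod 37. As a residue in [0, p-1] the value is 36.
23^18 mod 37 = 36

36


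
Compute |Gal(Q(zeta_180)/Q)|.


|Gal(Q(zeta_180)/Q)| = phi(180)
= 48

48


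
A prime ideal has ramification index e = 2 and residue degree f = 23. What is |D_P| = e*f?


|D_P| = e * f
= 2 * 23
= 46

46


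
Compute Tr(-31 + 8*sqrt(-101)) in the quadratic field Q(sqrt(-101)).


Tr(a + b*sqrt(d)) = (a + b*sqrt(d)) + (a - b*sqrt(d)) = 2a
= 2 * (-31)
= -62

-62


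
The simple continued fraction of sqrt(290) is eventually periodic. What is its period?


Run the CF algorithm for sqrt(290).
a_0 = floor(sqrt(290)) = 17; set m_0=0, q_0=1.
Recurrence: m' = q*a - m,  q' = (d - m'^2)/q,  a' = floor((a_0 + m')/q').
  step 1: m=17, q=1, a=34
a_1 = 2*a_0 = 34, so the period closes here.
sqrt(290) = [17; 34]
Period length = 1

1


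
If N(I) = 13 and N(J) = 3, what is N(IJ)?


N(IJ) = N(I) * N(J)
= 13 * 3
= 39

39


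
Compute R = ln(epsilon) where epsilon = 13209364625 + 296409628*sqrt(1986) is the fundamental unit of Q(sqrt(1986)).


epsilon = 13209364625 + 296409628*sqrt(1986)
= 2.6419e+10
R = ln(2.6419e+10)
= 23.9973

23.9973
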